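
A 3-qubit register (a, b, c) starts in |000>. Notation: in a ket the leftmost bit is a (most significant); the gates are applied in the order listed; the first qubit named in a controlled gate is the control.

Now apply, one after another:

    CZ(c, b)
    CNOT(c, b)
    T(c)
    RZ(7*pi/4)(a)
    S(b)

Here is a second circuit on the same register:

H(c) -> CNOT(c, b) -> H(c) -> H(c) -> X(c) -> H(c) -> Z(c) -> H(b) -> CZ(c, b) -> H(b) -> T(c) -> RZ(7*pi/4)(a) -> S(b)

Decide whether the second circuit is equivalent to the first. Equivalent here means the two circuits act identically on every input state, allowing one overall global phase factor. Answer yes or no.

No: there is an input state on which the two circuits produce genuinely different outputs (not merely differing by a phase).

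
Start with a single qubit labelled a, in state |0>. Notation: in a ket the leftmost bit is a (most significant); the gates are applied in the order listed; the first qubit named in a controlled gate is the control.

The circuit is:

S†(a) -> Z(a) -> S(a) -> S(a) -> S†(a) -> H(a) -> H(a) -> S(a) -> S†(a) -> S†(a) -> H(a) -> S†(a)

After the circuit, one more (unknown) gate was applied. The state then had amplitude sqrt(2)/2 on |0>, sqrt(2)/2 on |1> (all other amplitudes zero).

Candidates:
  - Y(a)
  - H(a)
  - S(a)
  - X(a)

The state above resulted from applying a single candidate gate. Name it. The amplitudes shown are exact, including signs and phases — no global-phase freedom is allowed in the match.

The applied gate was S(a). Key observation: steps 3-10 multiply out to the identity, so the circuit reduces to the remaining gates.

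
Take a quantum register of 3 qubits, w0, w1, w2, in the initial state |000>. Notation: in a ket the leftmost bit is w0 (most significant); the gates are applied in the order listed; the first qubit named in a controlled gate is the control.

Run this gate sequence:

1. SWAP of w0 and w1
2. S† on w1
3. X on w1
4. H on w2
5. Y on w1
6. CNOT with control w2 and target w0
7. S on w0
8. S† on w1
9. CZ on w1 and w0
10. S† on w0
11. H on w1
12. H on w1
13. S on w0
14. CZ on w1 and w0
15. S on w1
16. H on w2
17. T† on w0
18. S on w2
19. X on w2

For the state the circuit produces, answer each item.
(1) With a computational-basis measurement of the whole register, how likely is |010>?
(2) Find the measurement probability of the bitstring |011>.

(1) The probability of measuring |010> is 0. Key observation: the block from step 8 through step 15 cancels to the identity and can be dropped.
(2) The probability of measuring |011> is 0.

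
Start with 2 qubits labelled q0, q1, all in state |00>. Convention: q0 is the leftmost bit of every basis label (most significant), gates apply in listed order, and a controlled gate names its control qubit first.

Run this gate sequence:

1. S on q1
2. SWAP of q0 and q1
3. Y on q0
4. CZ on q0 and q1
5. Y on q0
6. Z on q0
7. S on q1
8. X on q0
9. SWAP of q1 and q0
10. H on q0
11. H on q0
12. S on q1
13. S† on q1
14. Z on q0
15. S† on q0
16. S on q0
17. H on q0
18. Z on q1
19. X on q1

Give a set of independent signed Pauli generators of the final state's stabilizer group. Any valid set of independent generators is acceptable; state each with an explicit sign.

The stabilizer group can be generated by +XI, +IZ, among other valid generating sets.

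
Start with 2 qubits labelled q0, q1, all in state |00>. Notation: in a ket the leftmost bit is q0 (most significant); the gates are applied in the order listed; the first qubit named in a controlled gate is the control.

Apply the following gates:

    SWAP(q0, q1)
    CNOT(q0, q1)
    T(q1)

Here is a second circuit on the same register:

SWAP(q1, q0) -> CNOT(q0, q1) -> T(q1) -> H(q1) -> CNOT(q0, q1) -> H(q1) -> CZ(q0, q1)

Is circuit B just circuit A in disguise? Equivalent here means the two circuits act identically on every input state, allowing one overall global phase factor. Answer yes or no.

Yes — the two circuits implement the same unitary up to a global phase.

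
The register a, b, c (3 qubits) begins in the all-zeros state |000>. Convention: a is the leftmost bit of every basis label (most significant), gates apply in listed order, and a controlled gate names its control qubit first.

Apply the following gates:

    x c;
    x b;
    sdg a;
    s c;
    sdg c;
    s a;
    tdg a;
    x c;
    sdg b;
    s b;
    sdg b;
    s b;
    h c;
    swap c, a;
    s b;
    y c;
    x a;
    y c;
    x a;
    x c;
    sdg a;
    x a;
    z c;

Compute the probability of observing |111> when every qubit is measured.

The probability of measuring |111> is 1/2.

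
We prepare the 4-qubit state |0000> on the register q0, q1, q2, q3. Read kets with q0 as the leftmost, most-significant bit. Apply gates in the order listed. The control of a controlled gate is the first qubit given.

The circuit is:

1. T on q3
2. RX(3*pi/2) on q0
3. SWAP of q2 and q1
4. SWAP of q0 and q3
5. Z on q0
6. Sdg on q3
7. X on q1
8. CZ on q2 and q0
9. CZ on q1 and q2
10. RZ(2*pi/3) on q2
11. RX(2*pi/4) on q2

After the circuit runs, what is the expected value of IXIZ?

The observable IXIZ averages to 0.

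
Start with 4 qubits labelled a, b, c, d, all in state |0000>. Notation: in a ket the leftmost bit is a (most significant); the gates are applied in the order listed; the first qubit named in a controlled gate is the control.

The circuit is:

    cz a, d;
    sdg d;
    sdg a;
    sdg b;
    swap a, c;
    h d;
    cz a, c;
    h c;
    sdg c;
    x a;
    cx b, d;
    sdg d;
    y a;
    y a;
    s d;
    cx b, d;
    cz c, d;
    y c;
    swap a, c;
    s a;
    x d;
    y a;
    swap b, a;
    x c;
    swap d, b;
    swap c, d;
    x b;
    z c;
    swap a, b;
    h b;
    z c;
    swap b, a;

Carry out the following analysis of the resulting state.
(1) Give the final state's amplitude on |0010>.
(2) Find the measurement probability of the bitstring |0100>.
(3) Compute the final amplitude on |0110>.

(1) The final state's coefficient on |0010> equals -sqrt(2)*I/4.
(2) The probability of measuring |0100> is 1/8.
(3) The amplitude on |0110> is sqrt(2)*I/4.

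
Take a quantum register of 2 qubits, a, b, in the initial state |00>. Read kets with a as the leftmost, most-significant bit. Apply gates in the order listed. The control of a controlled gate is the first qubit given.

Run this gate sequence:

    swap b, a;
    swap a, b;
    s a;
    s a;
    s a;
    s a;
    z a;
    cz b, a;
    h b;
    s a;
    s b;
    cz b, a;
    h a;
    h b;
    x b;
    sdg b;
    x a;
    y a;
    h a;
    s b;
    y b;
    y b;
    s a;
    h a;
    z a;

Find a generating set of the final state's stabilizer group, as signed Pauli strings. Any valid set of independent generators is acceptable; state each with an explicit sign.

One valid set of independent stabilizer generators is +XI, +IY (any independent generating set of the same group is equally correct). Key observation: the block from step 3 through step 6 cancels to the identity and can be dropped.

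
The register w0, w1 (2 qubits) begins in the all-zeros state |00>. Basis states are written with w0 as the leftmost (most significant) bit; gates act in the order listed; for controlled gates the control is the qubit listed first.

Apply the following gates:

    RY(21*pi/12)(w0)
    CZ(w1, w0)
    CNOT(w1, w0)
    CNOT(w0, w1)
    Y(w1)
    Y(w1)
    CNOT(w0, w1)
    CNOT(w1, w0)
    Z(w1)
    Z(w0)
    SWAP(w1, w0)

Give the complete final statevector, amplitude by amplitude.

The resulting statevector has amplitude -sqrt(sqrt(2) + 2)/2 on |00>, -sqrt(2 - sqrt(2))/2 on |01>, 0 on |10>, 0 on |11>. Key observation: steps 3-8 multiply out to the identity, so the circuit reduces to the remaining gates.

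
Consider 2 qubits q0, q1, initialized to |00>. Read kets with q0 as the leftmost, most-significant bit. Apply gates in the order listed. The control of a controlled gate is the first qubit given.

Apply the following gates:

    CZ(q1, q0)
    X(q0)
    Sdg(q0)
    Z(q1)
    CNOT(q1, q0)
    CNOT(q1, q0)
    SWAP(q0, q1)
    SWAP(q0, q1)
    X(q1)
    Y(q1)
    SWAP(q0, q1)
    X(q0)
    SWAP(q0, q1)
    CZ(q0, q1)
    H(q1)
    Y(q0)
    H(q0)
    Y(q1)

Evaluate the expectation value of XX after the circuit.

In the final state, XX has expectation 1. Key observation: the block from step 5 through step 6 cancels to the identity and can be dropped.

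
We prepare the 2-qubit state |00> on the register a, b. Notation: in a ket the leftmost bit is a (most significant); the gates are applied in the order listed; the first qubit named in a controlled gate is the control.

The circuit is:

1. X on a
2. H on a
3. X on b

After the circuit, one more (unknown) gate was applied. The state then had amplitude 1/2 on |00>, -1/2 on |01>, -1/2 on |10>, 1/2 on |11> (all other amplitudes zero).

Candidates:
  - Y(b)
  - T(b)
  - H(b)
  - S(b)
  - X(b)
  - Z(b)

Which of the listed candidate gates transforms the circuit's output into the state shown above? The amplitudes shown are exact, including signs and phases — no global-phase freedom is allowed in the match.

The applied gate was H(b).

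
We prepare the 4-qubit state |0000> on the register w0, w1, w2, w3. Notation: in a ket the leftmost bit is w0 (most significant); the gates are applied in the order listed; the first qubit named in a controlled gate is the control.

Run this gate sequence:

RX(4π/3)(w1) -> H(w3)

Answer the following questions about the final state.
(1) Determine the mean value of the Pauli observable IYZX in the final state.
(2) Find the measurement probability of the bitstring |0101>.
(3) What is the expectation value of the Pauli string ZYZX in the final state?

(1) In the final state, IYZX has expectation sqrt(3)/2.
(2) A full measurement returns |0101> with probability 3/8.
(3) In the final state, ZYZX has expectation sqrt(3)/2.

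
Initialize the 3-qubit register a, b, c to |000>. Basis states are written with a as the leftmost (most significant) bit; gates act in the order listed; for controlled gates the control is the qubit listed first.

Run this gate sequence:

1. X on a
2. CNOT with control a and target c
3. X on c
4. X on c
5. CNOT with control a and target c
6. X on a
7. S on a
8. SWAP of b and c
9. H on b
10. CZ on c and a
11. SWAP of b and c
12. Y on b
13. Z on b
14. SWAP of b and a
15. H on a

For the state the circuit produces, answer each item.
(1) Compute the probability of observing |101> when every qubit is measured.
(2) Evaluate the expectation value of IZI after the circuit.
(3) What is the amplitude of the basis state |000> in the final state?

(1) Outcome |101> occurs with probability 1/4. Key observation: the block from step 1 through step 6 cancels to the identity and can be dropped.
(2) The expectation value of IZI is 1.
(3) The amplitude on |000> is -I/2.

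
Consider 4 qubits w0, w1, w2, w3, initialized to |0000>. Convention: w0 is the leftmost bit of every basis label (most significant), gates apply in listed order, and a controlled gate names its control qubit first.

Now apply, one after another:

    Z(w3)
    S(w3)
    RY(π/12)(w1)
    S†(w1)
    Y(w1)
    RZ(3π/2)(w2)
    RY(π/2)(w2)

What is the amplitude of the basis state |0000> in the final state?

The final state's coefficient on |0000> equals (-sqrt(12 - 6*sqrt(2))/8 + sqrt(2*sqrt(2) + 4)/8)*exp(I*pi/4).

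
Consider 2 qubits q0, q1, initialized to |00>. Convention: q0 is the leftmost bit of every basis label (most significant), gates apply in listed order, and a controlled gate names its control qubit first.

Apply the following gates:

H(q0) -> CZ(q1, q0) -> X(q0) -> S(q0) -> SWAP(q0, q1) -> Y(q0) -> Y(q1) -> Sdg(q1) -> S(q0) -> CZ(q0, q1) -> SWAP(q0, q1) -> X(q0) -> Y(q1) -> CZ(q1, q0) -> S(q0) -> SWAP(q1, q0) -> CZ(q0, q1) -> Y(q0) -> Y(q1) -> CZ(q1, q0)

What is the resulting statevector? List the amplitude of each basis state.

The resulting statevector has amplitude 0 on |00>, 0 on |01>, -sqrt(2)/2 on |10>, -sqrt(2)*I/2 on |11>.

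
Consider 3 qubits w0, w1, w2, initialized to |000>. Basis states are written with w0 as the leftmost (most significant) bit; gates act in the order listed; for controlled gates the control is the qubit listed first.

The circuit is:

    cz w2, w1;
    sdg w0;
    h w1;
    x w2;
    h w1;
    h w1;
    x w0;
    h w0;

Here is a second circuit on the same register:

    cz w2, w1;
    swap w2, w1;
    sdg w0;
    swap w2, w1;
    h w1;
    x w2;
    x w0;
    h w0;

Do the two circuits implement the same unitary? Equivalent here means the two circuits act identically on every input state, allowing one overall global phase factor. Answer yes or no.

Yes — the two circuits implement the same unitary up to a global phase.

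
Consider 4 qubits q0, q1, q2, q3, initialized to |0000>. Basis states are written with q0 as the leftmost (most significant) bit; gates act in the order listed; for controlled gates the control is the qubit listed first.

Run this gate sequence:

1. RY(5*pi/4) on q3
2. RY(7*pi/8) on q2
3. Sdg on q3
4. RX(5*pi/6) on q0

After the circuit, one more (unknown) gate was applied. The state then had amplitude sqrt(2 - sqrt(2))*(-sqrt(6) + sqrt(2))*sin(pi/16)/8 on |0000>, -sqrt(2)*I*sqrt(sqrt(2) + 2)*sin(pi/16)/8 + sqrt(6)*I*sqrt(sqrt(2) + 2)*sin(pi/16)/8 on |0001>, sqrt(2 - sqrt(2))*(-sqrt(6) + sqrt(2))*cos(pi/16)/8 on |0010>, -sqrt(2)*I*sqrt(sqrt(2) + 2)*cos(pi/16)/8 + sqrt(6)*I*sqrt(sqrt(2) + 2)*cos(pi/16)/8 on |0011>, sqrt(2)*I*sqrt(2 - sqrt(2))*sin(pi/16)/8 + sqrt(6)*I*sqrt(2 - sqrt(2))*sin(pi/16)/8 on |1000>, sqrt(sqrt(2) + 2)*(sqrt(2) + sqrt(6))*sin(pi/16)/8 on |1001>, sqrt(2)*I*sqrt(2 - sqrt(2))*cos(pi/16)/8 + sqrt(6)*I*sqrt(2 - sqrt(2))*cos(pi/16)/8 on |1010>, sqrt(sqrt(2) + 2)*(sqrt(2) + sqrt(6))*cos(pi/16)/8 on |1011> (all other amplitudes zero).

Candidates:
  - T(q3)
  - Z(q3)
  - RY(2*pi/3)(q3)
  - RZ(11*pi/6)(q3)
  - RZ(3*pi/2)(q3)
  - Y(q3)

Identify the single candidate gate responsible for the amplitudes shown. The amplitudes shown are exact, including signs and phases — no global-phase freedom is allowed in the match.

The unique candidate consistent with the amplitudes is Z(q3).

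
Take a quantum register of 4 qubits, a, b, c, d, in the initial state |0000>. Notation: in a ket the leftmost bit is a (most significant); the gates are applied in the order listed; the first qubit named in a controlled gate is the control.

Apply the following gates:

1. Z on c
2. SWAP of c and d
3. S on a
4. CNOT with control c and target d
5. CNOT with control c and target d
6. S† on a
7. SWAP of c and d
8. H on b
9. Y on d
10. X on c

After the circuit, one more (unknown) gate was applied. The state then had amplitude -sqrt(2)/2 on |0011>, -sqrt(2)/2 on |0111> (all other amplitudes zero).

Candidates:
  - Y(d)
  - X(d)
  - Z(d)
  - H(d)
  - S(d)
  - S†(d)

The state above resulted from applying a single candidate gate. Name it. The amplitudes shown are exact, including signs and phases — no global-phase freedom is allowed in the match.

The applied gate was S(d). Key observation: gates 2-7 undo each other exactly, leaving only the rest of the circuit to track.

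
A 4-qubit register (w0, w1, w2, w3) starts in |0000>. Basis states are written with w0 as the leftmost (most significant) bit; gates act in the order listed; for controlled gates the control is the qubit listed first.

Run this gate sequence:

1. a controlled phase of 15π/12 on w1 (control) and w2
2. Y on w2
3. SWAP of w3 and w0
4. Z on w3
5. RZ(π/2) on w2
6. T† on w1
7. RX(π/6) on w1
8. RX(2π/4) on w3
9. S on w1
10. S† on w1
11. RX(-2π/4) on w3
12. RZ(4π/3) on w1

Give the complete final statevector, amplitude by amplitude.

After the circuit, the state carries amplitude (sqrt(2) + sqrt(6))*exp(I*pi/12)/4 on |0010>, (-sqrt(2) + sqrt(6))*exp(11*I*pi/12)/4 on |0110>, and 0 on every other basis state. Key observation: gates 8-11 undo each other exactly, leaving only the rest of the circuit to track.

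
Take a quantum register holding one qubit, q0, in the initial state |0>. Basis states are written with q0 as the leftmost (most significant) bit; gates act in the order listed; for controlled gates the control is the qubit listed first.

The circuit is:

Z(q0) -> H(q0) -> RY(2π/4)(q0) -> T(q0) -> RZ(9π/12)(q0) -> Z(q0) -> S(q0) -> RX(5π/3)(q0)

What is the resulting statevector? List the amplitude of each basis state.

The final amplitudes are -exp(5*I*pi/8)/2 on |0>, -sqrt(3)*exp(I*pi/8)/2 on |1>.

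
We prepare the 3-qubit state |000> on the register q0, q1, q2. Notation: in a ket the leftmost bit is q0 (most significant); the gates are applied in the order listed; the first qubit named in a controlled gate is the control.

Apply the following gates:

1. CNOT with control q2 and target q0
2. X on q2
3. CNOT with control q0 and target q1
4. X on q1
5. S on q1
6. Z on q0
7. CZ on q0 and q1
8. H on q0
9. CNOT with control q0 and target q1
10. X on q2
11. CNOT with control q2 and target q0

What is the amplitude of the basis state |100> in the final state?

|100> carries amplitude sqrt(2)*I/2 in the final state.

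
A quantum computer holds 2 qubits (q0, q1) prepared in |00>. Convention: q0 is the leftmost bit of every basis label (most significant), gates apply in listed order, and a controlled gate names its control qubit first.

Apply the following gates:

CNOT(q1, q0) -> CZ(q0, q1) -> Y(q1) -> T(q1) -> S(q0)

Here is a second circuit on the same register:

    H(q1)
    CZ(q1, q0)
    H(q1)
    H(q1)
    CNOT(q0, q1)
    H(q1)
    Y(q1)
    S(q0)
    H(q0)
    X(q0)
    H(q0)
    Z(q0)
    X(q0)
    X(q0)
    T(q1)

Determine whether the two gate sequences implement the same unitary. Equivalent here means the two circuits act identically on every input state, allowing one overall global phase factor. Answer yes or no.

No — the two circuits implement different unitaries, even allowing a global phase.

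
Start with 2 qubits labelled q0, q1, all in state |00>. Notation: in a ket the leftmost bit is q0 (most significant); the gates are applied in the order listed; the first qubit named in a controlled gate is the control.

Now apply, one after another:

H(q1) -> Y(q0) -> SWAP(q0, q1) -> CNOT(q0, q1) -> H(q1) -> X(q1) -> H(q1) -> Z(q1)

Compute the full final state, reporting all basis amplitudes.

After the circuit, the state carries amplitude 0 on |00>, sqrt(2)*I/2 on |01>, sqrt(2)*I/2 on |10>, 0 on |11>. Key observation: the block from step 5 through step 8 cancels to the identity and can be dropped.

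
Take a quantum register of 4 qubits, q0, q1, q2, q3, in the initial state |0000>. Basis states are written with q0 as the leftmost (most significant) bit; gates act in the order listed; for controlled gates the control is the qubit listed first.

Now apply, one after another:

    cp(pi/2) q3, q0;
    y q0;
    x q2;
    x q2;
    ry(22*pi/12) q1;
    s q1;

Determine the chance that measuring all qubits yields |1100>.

The probability of measuring |1100> is 1/2 - sqrt(3)/4. Key observation: the block from step 3 through step 4 cancels to the identity and can be dropped.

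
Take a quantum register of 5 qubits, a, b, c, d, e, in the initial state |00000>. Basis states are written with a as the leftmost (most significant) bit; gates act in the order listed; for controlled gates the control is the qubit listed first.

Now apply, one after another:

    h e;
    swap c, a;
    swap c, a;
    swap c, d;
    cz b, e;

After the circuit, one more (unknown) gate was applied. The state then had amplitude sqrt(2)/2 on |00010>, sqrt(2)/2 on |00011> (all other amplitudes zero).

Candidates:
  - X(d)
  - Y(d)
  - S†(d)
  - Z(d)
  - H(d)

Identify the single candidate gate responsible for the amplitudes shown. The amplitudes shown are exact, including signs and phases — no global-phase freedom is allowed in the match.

The applied gate was X(d). Key observation: steps 2-3 multiply out to the identity, so the circuit reduces to the remaining gates.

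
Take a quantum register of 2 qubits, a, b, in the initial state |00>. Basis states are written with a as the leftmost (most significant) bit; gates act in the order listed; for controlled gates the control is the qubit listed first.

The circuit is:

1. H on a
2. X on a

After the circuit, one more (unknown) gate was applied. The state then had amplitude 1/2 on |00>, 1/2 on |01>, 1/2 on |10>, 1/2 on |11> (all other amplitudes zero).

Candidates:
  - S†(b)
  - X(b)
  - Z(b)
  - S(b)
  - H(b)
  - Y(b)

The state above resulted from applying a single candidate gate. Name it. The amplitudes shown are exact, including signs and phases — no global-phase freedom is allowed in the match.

The applied gate was H(b).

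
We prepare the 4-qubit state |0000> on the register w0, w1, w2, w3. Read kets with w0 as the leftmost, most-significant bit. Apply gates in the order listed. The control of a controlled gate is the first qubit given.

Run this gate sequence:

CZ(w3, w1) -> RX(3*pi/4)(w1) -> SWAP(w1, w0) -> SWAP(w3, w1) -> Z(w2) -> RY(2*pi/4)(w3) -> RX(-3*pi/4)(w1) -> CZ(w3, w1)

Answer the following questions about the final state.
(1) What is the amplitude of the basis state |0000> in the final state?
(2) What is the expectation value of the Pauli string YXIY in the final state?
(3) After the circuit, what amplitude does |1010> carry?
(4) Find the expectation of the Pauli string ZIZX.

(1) The amplitude on |0000> is -1/4 + sqrt(2)/4.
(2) The expectation value of YXIY is 1/2.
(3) The final state's coefficient on |1010> equals 0.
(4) In the final state, ZIZX has expectation 1/2.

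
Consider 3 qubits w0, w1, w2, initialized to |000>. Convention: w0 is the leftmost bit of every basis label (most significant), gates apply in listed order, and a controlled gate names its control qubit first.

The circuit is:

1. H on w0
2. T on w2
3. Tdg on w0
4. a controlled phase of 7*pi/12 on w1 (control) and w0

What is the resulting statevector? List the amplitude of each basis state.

The final amplitudes are sqrt(2)/2 on |000>, -sqrt(2)*exp(3*I*pi/4)/2 on |100>, and 0 on every other basis state.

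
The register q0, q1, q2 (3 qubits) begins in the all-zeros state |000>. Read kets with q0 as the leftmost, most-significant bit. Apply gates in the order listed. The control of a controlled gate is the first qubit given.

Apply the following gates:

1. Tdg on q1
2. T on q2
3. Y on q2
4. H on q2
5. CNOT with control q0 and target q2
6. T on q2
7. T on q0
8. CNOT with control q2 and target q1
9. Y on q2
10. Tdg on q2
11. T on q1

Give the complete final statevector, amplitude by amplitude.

The resulting statevector has amplitude sqrt(2)*exp(3*I*pi/4)/2 on |001>, -sqrt(2)*I/2 on |010>, and 0 on every other basis state.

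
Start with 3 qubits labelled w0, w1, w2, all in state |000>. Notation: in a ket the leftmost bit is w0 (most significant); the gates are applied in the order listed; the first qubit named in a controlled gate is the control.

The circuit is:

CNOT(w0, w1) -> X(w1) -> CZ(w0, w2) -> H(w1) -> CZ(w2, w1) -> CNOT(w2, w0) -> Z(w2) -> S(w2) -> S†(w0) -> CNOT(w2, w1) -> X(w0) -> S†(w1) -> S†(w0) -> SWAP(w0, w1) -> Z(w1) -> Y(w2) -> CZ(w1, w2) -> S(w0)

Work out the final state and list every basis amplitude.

The resulting statevector has amplitude sqrt(2)/2 on |011>, -sqrt(2)/2 on |111>, and 0 on every other basis state.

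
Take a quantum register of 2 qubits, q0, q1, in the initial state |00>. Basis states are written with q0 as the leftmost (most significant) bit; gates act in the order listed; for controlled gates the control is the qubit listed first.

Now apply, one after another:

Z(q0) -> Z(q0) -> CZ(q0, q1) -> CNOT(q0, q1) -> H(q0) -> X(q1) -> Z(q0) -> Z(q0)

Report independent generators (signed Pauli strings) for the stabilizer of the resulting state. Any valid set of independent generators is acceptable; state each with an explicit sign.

The stabilizer group can be generated by +XI, -IZ, among other valid generating sets.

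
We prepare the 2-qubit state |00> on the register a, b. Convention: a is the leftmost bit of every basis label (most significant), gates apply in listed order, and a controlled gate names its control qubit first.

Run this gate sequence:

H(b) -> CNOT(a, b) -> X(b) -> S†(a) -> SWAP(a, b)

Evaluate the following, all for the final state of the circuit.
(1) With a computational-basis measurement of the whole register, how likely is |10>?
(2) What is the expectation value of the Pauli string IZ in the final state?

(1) The probability of measuring |10> is 1/2.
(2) In the final state, IZ has expectation 1.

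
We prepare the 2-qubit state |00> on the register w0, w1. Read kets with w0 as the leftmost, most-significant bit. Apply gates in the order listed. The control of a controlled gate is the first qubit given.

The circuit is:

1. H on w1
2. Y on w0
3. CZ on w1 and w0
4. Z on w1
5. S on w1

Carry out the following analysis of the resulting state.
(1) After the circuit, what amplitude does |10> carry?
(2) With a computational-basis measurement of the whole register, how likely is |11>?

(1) The final state's coefficient on |10> equals sqrt(2)*I/2.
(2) A full measurement returns |11> with probability 1/2.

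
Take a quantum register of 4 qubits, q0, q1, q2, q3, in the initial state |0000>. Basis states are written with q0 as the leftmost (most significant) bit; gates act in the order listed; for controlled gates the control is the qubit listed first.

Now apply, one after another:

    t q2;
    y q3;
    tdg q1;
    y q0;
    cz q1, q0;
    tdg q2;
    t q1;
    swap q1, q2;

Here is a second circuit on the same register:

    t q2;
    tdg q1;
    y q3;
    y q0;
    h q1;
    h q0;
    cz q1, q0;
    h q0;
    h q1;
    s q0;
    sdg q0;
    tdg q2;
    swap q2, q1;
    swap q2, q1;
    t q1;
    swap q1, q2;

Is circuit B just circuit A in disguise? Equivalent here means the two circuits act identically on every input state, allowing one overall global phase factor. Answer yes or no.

No: there is an input state on which the two circuits produce genuinely different outputs (not merely differing by a phase).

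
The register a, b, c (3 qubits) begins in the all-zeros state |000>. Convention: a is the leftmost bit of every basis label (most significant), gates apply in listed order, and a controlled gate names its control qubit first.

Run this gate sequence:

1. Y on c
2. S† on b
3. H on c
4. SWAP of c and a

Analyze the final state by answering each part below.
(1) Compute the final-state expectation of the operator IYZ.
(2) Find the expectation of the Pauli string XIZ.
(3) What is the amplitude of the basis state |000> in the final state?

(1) The expectation value of IYZ is 0.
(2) In the final state, XIZ has expectation -1.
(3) |000> carries amplitude sqrt(2)*I/2 in the final state.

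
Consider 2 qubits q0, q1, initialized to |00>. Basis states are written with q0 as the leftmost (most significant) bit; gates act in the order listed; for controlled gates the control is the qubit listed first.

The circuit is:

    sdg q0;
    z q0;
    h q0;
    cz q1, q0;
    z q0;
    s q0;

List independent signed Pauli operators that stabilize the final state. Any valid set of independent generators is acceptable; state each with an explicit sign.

The stabilizer group can be generated by -YI, +IZ, among other valid generating sets.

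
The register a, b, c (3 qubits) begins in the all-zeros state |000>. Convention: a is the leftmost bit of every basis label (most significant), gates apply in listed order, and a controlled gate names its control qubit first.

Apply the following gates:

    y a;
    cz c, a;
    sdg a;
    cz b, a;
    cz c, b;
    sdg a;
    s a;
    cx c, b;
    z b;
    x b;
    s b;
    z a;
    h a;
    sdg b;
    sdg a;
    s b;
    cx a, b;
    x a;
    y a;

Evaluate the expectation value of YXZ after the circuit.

The observable YXZ averages to -1.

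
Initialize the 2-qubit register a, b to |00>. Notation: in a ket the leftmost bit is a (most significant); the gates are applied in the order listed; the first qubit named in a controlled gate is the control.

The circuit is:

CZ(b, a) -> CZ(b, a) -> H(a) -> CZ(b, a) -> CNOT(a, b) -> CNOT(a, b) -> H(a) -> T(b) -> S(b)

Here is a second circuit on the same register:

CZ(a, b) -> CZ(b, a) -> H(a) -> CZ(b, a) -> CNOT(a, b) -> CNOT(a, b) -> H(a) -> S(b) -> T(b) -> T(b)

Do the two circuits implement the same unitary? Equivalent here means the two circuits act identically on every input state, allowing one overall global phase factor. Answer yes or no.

No, they are not equivalent — no single phase factor reconciles the two unitaries.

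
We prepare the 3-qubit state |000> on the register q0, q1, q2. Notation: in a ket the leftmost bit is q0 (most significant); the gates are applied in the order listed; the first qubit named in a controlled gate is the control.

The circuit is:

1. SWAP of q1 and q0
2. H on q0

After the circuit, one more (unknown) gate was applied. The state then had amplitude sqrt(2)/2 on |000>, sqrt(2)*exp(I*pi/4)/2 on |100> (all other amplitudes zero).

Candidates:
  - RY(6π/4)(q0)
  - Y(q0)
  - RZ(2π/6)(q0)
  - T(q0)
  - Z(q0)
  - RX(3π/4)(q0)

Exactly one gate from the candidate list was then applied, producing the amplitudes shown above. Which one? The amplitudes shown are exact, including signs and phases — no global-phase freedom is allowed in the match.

The unique candidate consistent with the amplitudes is T(q0).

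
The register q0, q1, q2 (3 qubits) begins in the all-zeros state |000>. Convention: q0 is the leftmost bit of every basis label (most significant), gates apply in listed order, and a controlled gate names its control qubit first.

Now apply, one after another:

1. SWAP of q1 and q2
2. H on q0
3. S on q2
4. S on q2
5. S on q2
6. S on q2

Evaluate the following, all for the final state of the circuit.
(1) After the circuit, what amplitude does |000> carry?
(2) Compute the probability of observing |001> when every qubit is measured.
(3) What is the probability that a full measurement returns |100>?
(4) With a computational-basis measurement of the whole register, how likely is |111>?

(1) The final state's coefficient on |000> equals sqrt(2)/2. Key observation: gates 3-6 undo each other exactly, leaving only the rest of the circuit to track.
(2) The probability of measuring |001> is 0.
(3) A full measurement returns |100> with probability 1/2.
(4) Outcome |111> occurs with probability 0.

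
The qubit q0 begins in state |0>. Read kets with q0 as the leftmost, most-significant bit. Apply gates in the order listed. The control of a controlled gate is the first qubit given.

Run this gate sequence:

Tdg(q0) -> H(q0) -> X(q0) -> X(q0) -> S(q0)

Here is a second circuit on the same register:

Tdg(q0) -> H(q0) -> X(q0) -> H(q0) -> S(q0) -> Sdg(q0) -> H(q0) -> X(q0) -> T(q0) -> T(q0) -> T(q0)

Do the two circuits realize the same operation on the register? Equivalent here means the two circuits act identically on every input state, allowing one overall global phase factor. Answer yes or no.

No — the two circuits implement different unitaries, even allowing a global phase.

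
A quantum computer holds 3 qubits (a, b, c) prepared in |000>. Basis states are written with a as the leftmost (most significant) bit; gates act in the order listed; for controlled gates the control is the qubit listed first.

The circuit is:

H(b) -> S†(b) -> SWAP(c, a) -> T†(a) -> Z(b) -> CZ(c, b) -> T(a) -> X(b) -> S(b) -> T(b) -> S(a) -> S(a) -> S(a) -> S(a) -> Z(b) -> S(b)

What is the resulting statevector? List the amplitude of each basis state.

The resulting statevector has amplitude sqrt(2)*I/2 on |000>, sqrt(2)*exp(I*pi/4)/2 on |010>, and 0 on every other basis state.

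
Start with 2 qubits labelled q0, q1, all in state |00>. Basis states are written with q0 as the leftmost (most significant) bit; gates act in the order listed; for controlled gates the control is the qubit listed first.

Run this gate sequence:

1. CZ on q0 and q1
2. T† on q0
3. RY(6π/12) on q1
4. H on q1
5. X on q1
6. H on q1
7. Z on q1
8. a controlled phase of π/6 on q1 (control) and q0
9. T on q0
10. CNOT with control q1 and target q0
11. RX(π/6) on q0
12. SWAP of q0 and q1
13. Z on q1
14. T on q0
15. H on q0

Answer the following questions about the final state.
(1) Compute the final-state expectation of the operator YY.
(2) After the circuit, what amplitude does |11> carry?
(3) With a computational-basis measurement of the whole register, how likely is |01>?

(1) In the final state, YY has expectation -sqrt(6)/4.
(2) |11> carries amplitude -sqrt(2)*I/8 + sqrt(2)*exp(I*pi/4)/8 + sqrt(6)*exp(I*pi/4)/8 + sqrt(6)*I/8 in the final state.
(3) Outcome |01> occurs with probability 1/4 - sqrt(2)/16.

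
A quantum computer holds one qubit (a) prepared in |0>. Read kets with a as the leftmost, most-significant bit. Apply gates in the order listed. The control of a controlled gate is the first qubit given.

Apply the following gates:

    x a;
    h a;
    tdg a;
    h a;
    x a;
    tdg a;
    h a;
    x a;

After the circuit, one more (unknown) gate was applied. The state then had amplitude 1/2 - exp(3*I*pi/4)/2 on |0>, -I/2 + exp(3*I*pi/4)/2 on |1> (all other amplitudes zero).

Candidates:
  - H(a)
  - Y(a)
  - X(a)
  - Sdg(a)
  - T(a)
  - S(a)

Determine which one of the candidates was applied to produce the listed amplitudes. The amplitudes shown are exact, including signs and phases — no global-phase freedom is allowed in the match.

The applied gate was H(a).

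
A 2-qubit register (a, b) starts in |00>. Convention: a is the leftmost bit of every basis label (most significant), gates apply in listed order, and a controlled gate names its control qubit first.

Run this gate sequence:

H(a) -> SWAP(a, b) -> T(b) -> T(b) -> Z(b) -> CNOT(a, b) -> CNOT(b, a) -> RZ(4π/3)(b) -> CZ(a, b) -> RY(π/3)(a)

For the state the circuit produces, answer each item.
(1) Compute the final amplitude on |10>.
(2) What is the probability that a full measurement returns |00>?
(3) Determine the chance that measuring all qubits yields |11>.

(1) The amplitude on |10> is -sqrt(2)*exp(I*pi/3)/4.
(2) Outcome |00> occurs with probability 3/8.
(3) A full measurement returns |11> with probability 3/8.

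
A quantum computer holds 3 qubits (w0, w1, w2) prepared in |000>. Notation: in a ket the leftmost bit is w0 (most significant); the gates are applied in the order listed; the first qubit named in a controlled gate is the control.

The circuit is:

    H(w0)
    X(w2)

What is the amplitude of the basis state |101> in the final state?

|101> carries amplitude sqrt(2)/2 in the final state.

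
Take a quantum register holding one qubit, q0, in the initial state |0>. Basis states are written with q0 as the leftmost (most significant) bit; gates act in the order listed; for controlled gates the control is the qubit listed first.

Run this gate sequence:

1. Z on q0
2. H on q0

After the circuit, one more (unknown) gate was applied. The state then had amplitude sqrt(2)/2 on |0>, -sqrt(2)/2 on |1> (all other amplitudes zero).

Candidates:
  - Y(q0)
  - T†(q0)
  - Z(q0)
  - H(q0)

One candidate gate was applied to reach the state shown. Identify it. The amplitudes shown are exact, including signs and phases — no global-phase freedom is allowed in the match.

It was Z(q0) that produced the state shown.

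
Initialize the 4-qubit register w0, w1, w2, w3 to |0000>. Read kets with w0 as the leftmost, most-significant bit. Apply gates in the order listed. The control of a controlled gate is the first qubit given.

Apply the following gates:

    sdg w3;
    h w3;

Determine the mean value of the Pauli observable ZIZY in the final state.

The observable ZIZY averages to 0.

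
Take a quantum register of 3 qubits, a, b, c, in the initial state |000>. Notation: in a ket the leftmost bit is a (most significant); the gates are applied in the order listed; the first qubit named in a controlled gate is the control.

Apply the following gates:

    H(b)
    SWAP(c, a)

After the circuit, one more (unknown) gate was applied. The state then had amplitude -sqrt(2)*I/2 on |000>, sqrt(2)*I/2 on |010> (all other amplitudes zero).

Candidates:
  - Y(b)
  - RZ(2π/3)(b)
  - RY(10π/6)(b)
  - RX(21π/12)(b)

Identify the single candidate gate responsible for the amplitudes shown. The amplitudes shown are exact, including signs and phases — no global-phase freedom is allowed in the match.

The applied gate was Y(b).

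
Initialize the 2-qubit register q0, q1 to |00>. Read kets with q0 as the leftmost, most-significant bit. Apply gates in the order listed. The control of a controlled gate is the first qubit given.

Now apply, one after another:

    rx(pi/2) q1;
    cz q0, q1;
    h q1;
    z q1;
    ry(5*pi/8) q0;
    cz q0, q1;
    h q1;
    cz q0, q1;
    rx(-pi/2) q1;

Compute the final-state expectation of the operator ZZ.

The observable ZZ averages to sqrt(2 - sqrt(2))/2.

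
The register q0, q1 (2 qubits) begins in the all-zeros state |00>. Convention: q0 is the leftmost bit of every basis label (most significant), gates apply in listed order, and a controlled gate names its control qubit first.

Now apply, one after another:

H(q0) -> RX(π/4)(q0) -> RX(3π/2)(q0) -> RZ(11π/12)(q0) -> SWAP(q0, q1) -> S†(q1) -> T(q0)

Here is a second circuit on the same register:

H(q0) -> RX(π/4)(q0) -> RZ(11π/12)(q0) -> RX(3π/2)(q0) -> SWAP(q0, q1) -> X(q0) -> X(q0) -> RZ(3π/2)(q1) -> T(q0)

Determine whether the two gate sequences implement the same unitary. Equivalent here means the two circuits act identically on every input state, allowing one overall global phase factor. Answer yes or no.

No: there is an input state on which the two circuits produce genuinely different outputs (not merely differing by a phase).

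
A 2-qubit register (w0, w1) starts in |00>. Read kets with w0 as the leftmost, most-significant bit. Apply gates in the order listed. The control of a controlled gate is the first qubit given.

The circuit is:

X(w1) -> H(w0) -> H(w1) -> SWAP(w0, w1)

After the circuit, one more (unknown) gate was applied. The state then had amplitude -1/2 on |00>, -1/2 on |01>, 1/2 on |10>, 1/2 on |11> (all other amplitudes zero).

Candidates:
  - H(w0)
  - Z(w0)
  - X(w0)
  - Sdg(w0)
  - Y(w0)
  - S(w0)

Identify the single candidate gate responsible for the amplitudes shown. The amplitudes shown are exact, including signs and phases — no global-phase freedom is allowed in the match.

It was X(w0) that produced the state shown.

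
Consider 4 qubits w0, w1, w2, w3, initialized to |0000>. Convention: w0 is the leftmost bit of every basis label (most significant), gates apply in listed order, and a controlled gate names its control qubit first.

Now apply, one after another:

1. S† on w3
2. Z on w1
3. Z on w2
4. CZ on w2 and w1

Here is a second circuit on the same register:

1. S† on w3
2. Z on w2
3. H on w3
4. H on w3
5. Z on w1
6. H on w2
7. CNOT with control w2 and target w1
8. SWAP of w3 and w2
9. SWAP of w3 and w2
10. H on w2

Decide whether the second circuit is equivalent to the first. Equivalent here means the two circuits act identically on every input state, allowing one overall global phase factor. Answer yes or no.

No — the two circuits implement different unitaries, even allowing a global phase.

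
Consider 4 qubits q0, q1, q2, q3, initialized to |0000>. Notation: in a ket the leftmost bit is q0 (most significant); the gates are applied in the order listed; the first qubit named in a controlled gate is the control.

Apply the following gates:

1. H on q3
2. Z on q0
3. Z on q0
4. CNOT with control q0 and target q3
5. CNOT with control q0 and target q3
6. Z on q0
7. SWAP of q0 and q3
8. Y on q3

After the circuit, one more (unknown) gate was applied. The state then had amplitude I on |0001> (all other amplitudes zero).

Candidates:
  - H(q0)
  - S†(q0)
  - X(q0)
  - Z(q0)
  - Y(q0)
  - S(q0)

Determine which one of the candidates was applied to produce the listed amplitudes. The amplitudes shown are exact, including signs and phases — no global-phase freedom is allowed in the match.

The unique candidate consistent with the amplitudes is H(q0).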